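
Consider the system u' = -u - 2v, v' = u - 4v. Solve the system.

Coefficient matrix A = [[-1, -2], [1, -4]].
Characteristic polynomial det(A - λI) = λ^2 + 5λ + 6 = 0.
Eigenvalues λ = -2, -3.
For λ=-2: (A-λI) row 1 is [1, -2], so an eigenvector is (-2, -1).
For λ=-3: (A-λI) row 1 is [2, -2], so an eigenvector is (-1, -1).
General solution: K_1e^(-2t)(-2,-1) + K_2e^(-3t)(-1,-1).

u(t) = -2K_1e^(-2t) - K_2e^(-3t), v(t) = -K_1e^(-2t) - K_2e^(-3t)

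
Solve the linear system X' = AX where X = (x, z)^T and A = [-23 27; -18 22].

x(t) = C_1e^(4t) - 3C_2e^(-5t), z(t) = C_1e^(4t) - 2C_2e^(-5t)

Coefficient matrix A = [[-23, 27], [-18, 22]].
Characteristic polynomial det(A - λI) = λ^2 + λ - 20 = 0.
Eigenvalues λ = 4, -5.
For λ=4: (A-λI) row 1 is [-27, 27], so an eigenvector is (1, 1).
For λ=-5: (A-λI) row 1 is [-18, 27], so an eigenvector is (-3, -2).
General solution: C_1e^(4t)(1,1) + C_2e^(-5t)(-3,-2).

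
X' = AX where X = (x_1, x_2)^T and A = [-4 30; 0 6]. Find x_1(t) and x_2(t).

x_1(t) = C_1e^(-4t) - 3C_2e^(6t), x_2(t) = -C_2e^(6t)

Coefficient matrix A = [[-4, 30], [0, 6]].
Characteristic polynomial det(A - λI) = λ^2 - 2λ - 24 = 0.
Eigenvalues λ = -4, 6.
For λ=-4: (A-λI) row 1 is [0, 30], so an eigenvector is (1, 0).
For λ=6: (A-λI) row 1 is [-10, 30], so an eigenvector is (-3, -1).
General solution: C_1e^(-4t)(1,0) + C_2e^(6t)(-3,-1).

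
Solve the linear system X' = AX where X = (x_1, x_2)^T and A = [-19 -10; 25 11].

Coefficient matrix A = [[-19, -10], [25, 11]].
Characteristic polynomial det(A - λI) = λ^2 + 8λ + 41 = 0.
Eigenvalues λ = -4 ± 5i (complex conjugate pair).
For λ=-4+5i: an eigenvector is (-1,1) - i(1,-2) = (-1 - i, 1 + 2i).
A real fundamental pair from Re and Im of e^((-4+5i)t)v: X_1 = e^(-4t)(cos(5t)·(-1,1) + sin(5t)·(1,-2)), X_2 = e^(-4t)(sin(5t)·(-1,1) - cos(5t)·(1,-2)).
General solution: K_1X_1 + K_2X_2.

x_1(t) = K_1e^(-4t)sin(5t) - K_1e^(-4t)cos(5t) - K_2e^(-4t)sin(5t) - K_2e^(-4t)cos(5t), x_2(t) = -2K_1e^(-4t)sin(5t) + K_1e^(-4t)cos(5t) + K_2e^(-4t)sin(5t) + 2K_2e^(-4t)cos(5t)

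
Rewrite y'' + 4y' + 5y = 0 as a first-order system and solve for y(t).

Let x_1 = y, x_2 = y'. Then x_1' = x_2 and x_2' = -5x_1 - 4x_2.
A = [[0,1],[-5,-4]]; det(A-λI) = λ^2 + 4λ + 5.
Eigenvalues λ = -2 ± i.

y(t) = K_1e^(-2t)cos(t) + K_2e^(-2t)sin(t)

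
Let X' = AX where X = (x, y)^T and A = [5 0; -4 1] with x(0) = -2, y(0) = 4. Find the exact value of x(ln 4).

A = [[5,0],[-4,1]]; eigenvalues λ = 1, 5.
Eigenvectors: (0,-1) for λ=1, (1,-1) for λ=5.
From the initial condition, c_1 = -2, c_2 = -2.
x(ln 4) = (-2)(4^1)(0) + (-2)(4^5)(1) = -2048.

-2048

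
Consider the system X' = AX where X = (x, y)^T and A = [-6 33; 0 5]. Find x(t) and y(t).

x(t) = -3C_1e^(5t) - C_2e^(-6t), y(t) = -C_1e^(5t)

Coefficient matrix A = [[-6, 33], [0, 5]].
Characteristic polynomial det(A - λI) = λ^2 + λ - 30 = 0.
Eigenvalues λ = 5, -6.
For λ=5: (A-λI) row 1 is [-11, 33], so an eigenvector is (-3, -1).
For λ=-6: (A-λI) row 1 is [0, 33], so an eigenvector is (-1, 0).
General solution: C_1e^(5t)(-3,-1) + C_2e^(-6t)(-1,0).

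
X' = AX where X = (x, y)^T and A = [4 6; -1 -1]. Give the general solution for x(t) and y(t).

Coefficient matrix A = [[4, 6], [-1, -1]].
Characteristic polynomial det(A - λI) = λ^2 - 3λ + 2 = 0.
Eigenvalues λ = 2, 1.
For λ=2: (A-λI) row 1 is [2, 6], so an eigenvector is (3, -1).
For λ=1: (A-λI) row 1 is [3, 6], so an eigenvector is (-2, 1).
General solution: K_1e^(2t)(3,-1) + K_2e^(t)(-2,1).

x(t) = 3K_1e^(2t) - 2K_2e^(t), y(t) = -K_1e^(2t) + K_2e^(t)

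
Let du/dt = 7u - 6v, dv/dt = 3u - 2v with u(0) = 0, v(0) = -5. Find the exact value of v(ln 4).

1240

A = [[7,-6],[3,-2]]; eigenvalues λ = 4, 1.
Eigenvectors: (2,1) for λ=4, (-1,-1) for λ=1.
From the initial condition, c_1 = 5, c_2 = 10.
v(ln 4) = (5)(4^4)(1) + (10)(4^1)(-1) = 1240.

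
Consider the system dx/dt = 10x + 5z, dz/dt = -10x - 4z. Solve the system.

Coefficient matrix A = [[10, 5], [-10, -4]].
Characteristic polynomial det(A - λI) = λ^2 - 6λ + 10 = 0.
Eigenvalues λ = 3 ± i (complex conjugate pair).
For λ=3+i: an eigenvector is (1,-1) - i(2,-3) = (1 - 2i, -1 + 3i).
A real fundamental pair from Re and Im of e^((3+i)t)v: X_1 = e^(3t)(cos(t)·(1,-1) + sin(t)·(2,-3)), X_2 = e^(3t)(sin(t)·(1,-1) - cos(t)·(2,-3)).
General solution: c_1X_1 + c_2X_2.

x(t) = 2c_1e^(3t)sin(t) + c_1e^(3t)cos(t) + c_2e^(3t)sin(t) - 2c_2e^(3t)cos(t), z(t) = -3c_1e^(3t)sin(t) - c_1e^(3t)cos(t) - c_2e^(3t)sin(t) + 3c_2e^(3t)cos(t)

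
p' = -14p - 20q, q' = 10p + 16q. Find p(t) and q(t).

Coefficient matrix A = [[-14, -20], [10, 16]].
Characteristic polynomial det(A - λI) = λ^2 - 2λ - 24 = 0.
Eigenvalues λ = -4, 6.
For λ=-4: (A-λI) row 1 is [-10, -20], so an eigenvector is (2, -1).
For λ=6: (A-λI) row 1 is [-20, -20], so an eigenvector is (1, -1).
General solution: C_1e^(-4t)(2,-1) + C_2e^(6t)(1,-1).

p(t) = 2C_1e^(-4t) + C_2e^(6t), q(t) = -C_1e^(-4t) - C_2e^(6t)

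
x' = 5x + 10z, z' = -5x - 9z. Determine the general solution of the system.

Coefficient matrix A = [[5, 10], [-5, -9]].
Characteristic polynomial det(A - λI) = λ^2 + 4λ + 5 = 0.
Eigenvalues λ = -2 ± i (complex conjugate pair).
For λ=-2+i: an eigenvector is (1,-1) - i(-3,2) = (1 + 3i, -1 - 2i).
A real fundamental pair from Re and Im of e^((-2+i)t)v: X_1 = e^(-2t)(cos(t)·(1,-1) + sin(t)·(-3,2)), X_2 = e^(-2t)(sin(t)·(1,-1) - cos(t)·(-3,2)).
General solution: C_1X_1 + C_2X_2.

x(t) = -3C_1e^(-2t)sin(t) + C_1e^(-2t)cos(t) + C_2e^(-2t)sin(t) + 3C_2e^(-2t)cos(t), z(t) = 2C_1e^(-2t)sin(t) - C_1e^(-2t)cos(t) - C_2e^(-2t)sin(t) - 2C_2e^(-2t)cos(t)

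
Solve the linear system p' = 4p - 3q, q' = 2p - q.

Coefficient matrix A = [[4, -3], [2, -1]].
Characteristic polynomial det(A - λI) = λ^2 - 3λ + 2 = 0.
Eigenvalues λ = 2, 1.
For λ=2: (A-λI) row 1 is [2, -3], so an eigenvector is (-3, -2).
For λ=1: (A-λI) row 1 is [3, -3], so an eigenvector is (-1, -1).
General solution: C_1e^(2t)(-3,-2) + C_2e^(t)(-1,-1).

p(t) = -3C_1e^(2t) - C_2e^(t), q(t) = -2C_1e^(2t) - C_2e^(t)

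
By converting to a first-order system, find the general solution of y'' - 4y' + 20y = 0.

Let x_1 = y, x_2 = y'. Then x_1' = x_2 and x_2' = -20x_1 + 4x_2.
A = [[0,1],[-20,4]]; det(A-λI) = λ^2 - 4λ + 20.
Eigenvalues λ = 2 ± 4i.

y(t) = C_1e^(2t)cos(4t) + C_2e^(2t)sin(4t)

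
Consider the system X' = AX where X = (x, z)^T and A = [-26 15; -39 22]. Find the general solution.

Coefficient matrix A = [[-26, 15], [-39, 22]].
Characteristic polynomial det(A - λI) = λ^2 + 4λ + 13 = 0.
Eigenvalues λ = -2 ± 3i (complex conjugate pair).
For λ=-2+3i: an eigenvector is (-1,-2) - i(-2,-3) = (-1 + 2i, -2 + 3i).
A real fundamental pair from Re and Im of e^((-2+3i)t)v: X_1 = e^(-2t)(cos(3t)·(-1,-2) + sin(3t)·(-2,-3)), X_2 = e^(-2t)(sin(3t)·(-1,-2) - cos(3t)·(-2,-3)).
General solution: K_1X_1 + K_2X_2.

x(t) = -2K_1e^(-2t)sin(3t) - K_1e^(-2t)cos(3t) - K_2e^(-2t)sin(3t) + 2K_2e^(-2t)cos(3t), z(t) = -3K_1e^(-2t)sin(3t) - 2K_1e^(-2t)cos(3t) - 2K_2e^(-2t)sin(3t) + 3K_2e^(-2t)cos(3t)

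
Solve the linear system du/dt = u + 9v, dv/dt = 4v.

Coefficient matrix A = [[1, 9], [0, 4]].
Characteristic polynomial det(A - λI) = λ^2 - 5λ + 4 = 0.
Eigenvalues λ = 4, 1.
For λ=4: (A-λI) row 1 is [-3, 9], so an eigenvector is (3, 1).
For λ=1: (A-λI) row 1 is [0, 9], so an eigenvector is (1, 0).
General solution: C_1e^(4t)(3,1) + C_2e^(t)(1,0).

u(t) = 3C_1e^(4t) + C_2e^(t), v(t) = C_1e^(4t)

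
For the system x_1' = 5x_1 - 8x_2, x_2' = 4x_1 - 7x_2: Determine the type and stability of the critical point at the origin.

saddle

A = [[5,-8],[4,-7]]; det(A-λI) = λ^2 + 2λ - 3.
λ = 1, -3: opposite signs.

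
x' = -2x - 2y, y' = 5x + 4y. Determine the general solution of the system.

x(t) = C_1e^(t)sin(t) - C_1e^(t)cos(t) - C_2e^(t)sin(t) - C_2e^(t)cos(t), y(t) = -2C_1e^(t)sin(t) + C_1e^(t)cos(t) + C_2e^(t)sin(t) + 2C_2e^(t)cos(t)

Coefficient matrix A = [[-2, -2], [5, 4]].
Characteristic polynomial det(A - λI) = λ^2 - 2λ + 2 = 0.
Eigenvalues λ = 1 ± i (complex conjugate pair).
For λ=1+i: an eigenvector is (-1,1) - i(1,-2) = (-1 - i, 1 + 2i).
A real fundamental pair from Re and Im of e^((1+i)t)v: X_1 = e^(t)(cos(t)·(-1,1) + sin(t)·(1,-2)), X_2 = e^(t)(sin(t)·(-1,1) - cos(t)·(1,-2)).
General solution: C_1X_1 + C_2X_2.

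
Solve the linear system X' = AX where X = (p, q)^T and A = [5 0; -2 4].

p(t) = K_1e^(5t), q(t) = -2K_1e^(5t) + K_2e^(4t)

Coefficient matrix A = [[5, 0], [-2, 4]].
Characteristic polynomial det(A - λI) = λ^2 - 9λ + 20 = 0.
Eigenvalues λ = 5, 4.
For λ=5: (A-λI) row 2 is [-2, -1], so an eigenvector is (1, -2).
For λ=4: (A-λI) row 1 is [1, 0], so an eigenvector is (0, 1).
General solution: K_1e^(5t)(1,-2) + K_2e^(4t)(0,1).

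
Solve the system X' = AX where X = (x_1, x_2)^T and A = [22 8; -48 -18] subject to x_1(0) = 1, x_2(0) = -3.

x_1(t) = e^(-2t), x_2(t) = -3e^(-2t)

Coefficient matrix A = [[22, 8], [-48, -18]].
Characteristic polynomial det(A - λI) = λ^2 - 4λ - 12 = 0.
Eigenvalues λ = -2, 6.
For λ=-2: (A-λI) row 1 is [24, 8], so an eigenvector is (1, -3).
For λ=6: (A-λI) row 1 is [16, 8], so an eigenvector is (-1, 2).
General solution: K_1e^(-2t)(1,-3) + K_2e^(6t)(-1,2).
Applying x_1(0)=1, x_2(0)=-3 gives K_1=1, K_2=0.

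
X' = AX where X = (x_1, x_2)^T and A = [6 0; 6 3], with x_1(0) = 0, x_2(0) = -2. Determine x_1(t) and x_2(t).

Coefficient matrix A = [[6, 0], [6, 3]].
Characteristic polynomial det(A - λI) = λ^2 - 9λ + 18 = 0.
Eigenvalues λ = 3, 6.
For λ=3: (A-λI) row 1 is [3, 0], so an eigenvector is (0, -1).
For λ=6: (A-λI) row 2 is [6, -3], so an eigenvector is (1, 2).
General solution: K_1e^(3t)(0,-1) + K_2e^(6t)(1,2).
Applying x_1(0)=0, x_2(0)=-2 gives K_1=2, K_2=0.

x_1(t) = 0, x_2(t) = -2e^(3t)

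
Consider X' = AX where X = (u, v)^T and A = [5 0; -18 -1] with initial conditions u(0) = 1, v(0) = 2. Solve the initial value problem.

Coefficient matrix A = [[5, 0], [-18, -1]].
Characteristic polynomial det(A - λI) = λ^2 - 4λ - 5 = 0.
Eigenvalues λ = 5, -1.
For λ=5: (A-λI) row 2 is [-18, -6], so an eigenvector is (1, -3).
For λ=-1: (A-λI) row 1 is [6, 0], so an eigenvector is (0, 1).
General solution: c_1e^(5t)(1,-3) + c_2e^(-t)(0,1).
Applying u(0)=1, v(0)=2 gives c_1=1, c_2=5.

u(t) = e^(5t), v(t) = -3e^(5t) + 5e^(-t)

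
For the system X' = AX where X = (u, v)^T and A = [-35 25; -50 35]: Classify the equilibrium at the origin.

A = [[-35,25],[-50,35]]; det(A-λI) = λ^2 + 25.
λ = 0 ± 5i: zero real part.

center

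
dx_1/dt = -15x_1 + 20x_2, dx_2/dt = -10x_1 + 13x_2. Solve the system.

x_1(t) = K_1e^(-t)sin(2t) - 3K_1e^(-t)cos(2t) - 3K_2e^(-t)sin(2t) - K_2e^(-t)cos(2t), x_2(t) = K_1e^(-t)sin(2t) - 2K_1e^(-t)cos(2t) - 2K_2e^(-t)sin(2t) - K_2e^(-t)cos(2t)

Coefficient matrix A = [[-15, 20], [-10, 13]].
Characteristic polynomial det(A - λI) = λ^2 + 2λ + 5 = 0.
Eigenvalues λ = -1 ± 2i (complex conjugate pair).
For λ=-1+2i: an eigenvector is (-3,-2) - i(1,1) = (-3 - i, -2 - i).
A real fundamental pair from Re and Im of e^((-1+2i)t)v: X_1 = e^(-t)(cos(2t)·(-3,-2) + sin(2t)·(1,1)), X_2 = e^(-t)(sin(2t)·(-3,-2) - cos(2t)·(1,1)).
General solution: K_1X_1 + K_2X_2.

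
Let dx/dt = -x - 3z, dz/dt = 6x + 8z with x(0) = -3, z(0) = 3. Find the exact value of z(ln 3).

A = [[-1,-3],[6,8]]; eigenvalues λ = 2, 5.
Eigenvectors: (-1,1) for λ=2, (-1,2) for λ=5.
From the initial condition, c_1 = 3, c_2 = 0.
z(ln 3) = (3)(3^2)(1) + (0)(3^5)(2) = 27.

27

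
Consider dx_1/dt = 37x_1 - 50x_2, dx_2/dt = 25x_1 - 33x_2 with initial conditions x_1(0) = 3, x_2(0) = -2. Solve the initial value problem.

Coefficient matrix A = [[37, -50], [25, -33]].
Characteristic polynomial det(A - λI) = λ^2 - 4λ + 29 = 0.
Eigenvalues λ = 2 ± 5i (complex conjugate pair).
For λ=2+5i: an eigenvector is (3,2) - i(1,1) = (3 - i, 2 - i).
A real fundamental pair from Re and Im of e^((2+5i)t)v: X_1 = e^(2t)(cos(5t)·(3,2) + sin(5t)·(1,1)), X_2 = e^(2t)(sin(5t)·(3,2) - cos(5t)·(1,1)).
General solution: c_1X_1 + c_2X_2.
Applying x_1(0)=3, x_2(0)=-2 gives c_1=5, c_2=12.

x_1(t) = 41e^(2t)sin(5t) + 3e^(2t)cos(5t), x_2(t) = 29e^(2t)sin(5t) - 2e^(2t)cos(5t)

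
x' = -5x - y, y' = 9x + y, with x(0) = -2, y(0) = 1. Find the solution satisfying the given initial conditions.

x(t) = 5te^(-2t) - 2e^(-2t), y(t) = -15te^(-2t) + e^(-2t)

Coefficient matrix A = [[-5, -1], [9, 1]].
Characteristic polynomial det(A - λI) = λ^2 + 4λ + 4 = 0.
Single eigenvalue λ = -2 with algebraic multiplicity 2.
Eigenvector v = (-1,3); generalized eigenvector w with (A-λI)w=v is (0,1).
General solution: e^(-2t)[C_1·v + C_2·(t·v + w)].
Applying x(0)=-2, y(0)=1 gives C_1=2, C_2=-5.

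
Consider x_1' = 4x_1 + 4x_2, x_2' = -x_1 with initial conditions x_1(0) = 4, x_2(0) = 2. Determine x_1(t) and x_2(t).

x_1(t) = 16te^(2t) + 4e^(2t), x_2(t) = -8te^(2t) + 2e^(2t)

Coefficient matrix A = [[4, 4], [-1, 0]].
Characteristic polynomial det(A - λI) = λ^2 - 4λ + 4 = 0.
Single eigenvalue λ = 2 with algebraic multiplicity 2.
Eigenvector v = (2,-1); generalized eigenvector w with (A-λI)w=v is (-1,1).
General solution: e^(2t)[c_1·v + c_2·(t·v + w)].
Applying x_1(0)=4, x_2(0)=2 gives c_1=6, c_2=8.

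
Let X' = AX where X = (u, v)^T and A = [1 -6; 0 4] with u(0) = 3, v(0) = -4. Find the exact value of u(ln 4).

2028

A = [[1,-6],[0,4]]; eigenvalues λ = 1, 4.
Eigenvectors: (-1,0) for λ=1, (2,-1) for λ=4.
From the initial condition, c_1 = 5, c_2 = 4.
u(ln 4) = (5)(4^1)(-1) + (4)(4^4)(2) = 2028.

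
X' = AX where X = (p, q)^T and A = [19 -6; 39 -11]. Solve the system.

Coefficient matrix A = [[19, -6], [39, -11]].
Characteristic polynomial det(A - λI) = λ^2 - 8λ + 25 = 0.
Eigenvalues λ = 4 ± 3i (complex conjugate pair).
For λ=4+3i: an eigenvector is (-1,-3) - i(1,2) = (-1 - i, -3 - 2i).
A real fundamental pair from Re and Im of e^((4+3i)t)v: X_1 = e^(4t)(cos(3t)·(-1,-3) + sin(3t)·(1,2)), X_2 = e^(4t)(sin(3t)·(-1,-3) - cos(3t)·(1,2)).
General solution: K_1X_1 + K_2X_2.

p(t) = K_1e^(4t)sin(3t) - K_1e^(4t)cos(3t) - K_2e^(4t)sin(3t) - K_2e^(4t)cos(3t), q(t) = 2K_1e^(4t)sin(3t) - 3K_1e^(4t)cos(3t) - 3K_2e^(4t)sin(3t) - 2K_2e^(4t)cos(3t)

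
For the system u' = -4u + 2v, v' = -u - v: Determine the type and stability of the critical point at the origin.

stable node

A = [[-4,2],[-1,-1]]; det(A-λI) = λ^2 + 5λ + 6.
λ = -2, -3: both negative.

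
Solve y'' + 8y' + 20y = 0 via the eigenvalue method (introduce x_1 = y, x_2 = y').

Let x_1 = y, x_2 = y'. Then x_1' = x_2 and x_2' = -20x_1 - 8x_2.
A = [[0,1],[-20,-8]]; det(A-λI) = λ^2 + 8λ + 20.
Eigenvalues λ = -4 ± 2i.

y(t) = K_1e^(-4t)cos(2t) + K_2e^(-4t)sin(2t)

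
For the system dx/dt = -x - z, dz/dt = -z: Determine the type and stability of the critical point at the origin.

A = [[-1,-1],[0,-1]]; det(A-λI) = λ^2 + 2λ + 1.
repeated λ = -1 with a single eigenvector.

stable improper node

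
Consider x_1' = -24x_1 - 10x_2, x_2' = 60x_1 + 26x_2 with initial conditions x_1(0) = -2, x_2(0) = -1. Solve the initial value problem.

x_1(t) = 5e^(6t) - 7e^(-4t), x_2(t) = -15e^(6t) + 14e^(-4t)

Coefficient matrix A = [[-24, -10], [60, 26]].
Characteristic polynomial det(A - λI) = λ^2 - 2λ - 24 = 0.
Eigenvalues λ = -4, 6.
For λ=-4: (A-λI) row 1 is [-20, -10], so an eigenvector is (-1, 2).
For λ=6: (A-λI) row 1 is [-30, -10], so an eigenvector is (1, -3).
General solution: c_1e^(-4t)(-1,2) + c_2e^(6t)(1,-3).
Applying x_1(0)=-2, x_2(0)=-1 gives c_1=7, c_2=5.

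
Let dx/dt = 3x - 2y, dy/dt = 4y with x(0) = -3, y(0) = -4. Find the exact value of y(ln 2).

-64

A = [[3,-2],[0,4]]; eigenvalues λ = 4, 3.
Eigenvectors: (-2,1) for λ=4, (-1,0) for λ=3.
From the initial condition, c_1 = -4, c_2 = 11.
y(ln 2) = (-4)(2^4)(1) + (11)(2^3)(0) = -64.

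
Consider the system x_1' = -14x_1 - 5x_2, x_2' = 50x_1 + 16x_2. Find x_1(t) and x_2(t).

Coefficient matrix A = [[-14, -5], [50, 16]].
Characteristic polynomial det(A - λI) = λ^2 - 2λ + 26 = 0.
Eigenvalues λ = 1 ± 5i (complex conjugate pair).
For λ=1+5i: an eigenvector is (1,-3) - i(0,1) = (1, -3 - i).
A real fundamental pair from Re and Im of e^((1+5i)t)v: X_1 = e^(t)(cos(5t)·(1,-3) + sin(5t)·(0,1)), X_2 = e^(t)(sin(5t)·(1,-3) - cos(5t)·(0,1)).
General solution: c_1X_1 + c_2X_2.

x_1(t) = c_1e^(t)cos(5t) + c_2e^(t)sin(5t), x_2(t) = c_1e^(t)sin(5t) - 3c_1e^(t)cos(5t) - 3c_2e^(t)sin(5t) - c_2e^(t)cos(5t)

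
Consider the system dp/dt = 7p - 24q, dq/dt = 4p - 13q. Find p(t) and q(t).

Coefficient matrix A = [[7, -24], [4, -13]].
Characteristic polynomial det(A - λI) = λ^2 + 6λ + 5 = 0.
Eigenvalues λ = -5, -1.
For λ=-5: (A-λI) row 1 is [12, -24], so an eigenvector is (-2, -1).
For λ=-1: (A-λI) row 1 is [8, -24], so an eigenvector is (-3, -1).
General solution: C_1e^(-5t)(-2,-1) + C_2e^(-t)(-3,-1).

p(t) = -2C_1e^(-5t) - 3C_2e^(-t), q(t) = -C_1e^(-5t) - C_2e^(-t)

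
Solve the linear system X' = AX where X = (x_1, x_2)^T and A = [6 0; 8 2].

Coefficient matrix A = [[6, 0], [8, 2]].
Characteristic polynomial det(A - λI) = λ^2 - 8λ + 12 = 0.
Eigenvalues λ = 6, 2.
For λ=6: (A-λI) row 2 is [8, -4], so an eigenvector is (1, 2).
For λ=2: (A-λI) row 1 is [4, 0], so an eigenvector is (0, -1).
General solution: K_1e^(6t)(1,2) + K_2e^(2t)(0,-1).

x_1(t) = K_1e^(6t), x_2(t) = 2K_1e^(6t) - K_2e^(2t)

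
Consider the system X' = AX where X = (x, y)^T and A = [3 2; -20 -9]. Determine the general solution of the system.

Coefficient matrix A = [[3, 2], [-20, -9]].
Characteristic polynomial det(A - λI) = λ^2 + 6λ + 13 = 0.
Eigenvalues λ = -3 ± 2i (complex conjugate pair).
For λ=-3+2i: an eigenvector is (-1,3) - i(0,1) = (-1, 3 - i).
A real fundamental pair from Re and Im of e^((-3+2i)t)v: X_1 = e^(-3t)(cos(2t)·(-1,3) + sin(2t)·(0,1)), X_2 = e^(-3t)(sin(2t)·(-1,3) - cos(2t)·(0,1)).
General solution: C_1X_1 + C_2X_2.

x(t) = -C_1e^(-3t)cos(2t) - C_2e^(-3t)sin(2t), y(t) = C_1e^(-3t)sin(2t) + 3C_1e^(-3t)cos(2t) + 3C_2e^(-3t)sin(2t) - C_2e^(-3t)cos(2t)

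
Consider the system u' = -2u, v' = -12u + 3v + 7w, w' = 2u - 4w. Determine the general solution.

u(t) = c_1e^(-2t), v(t) = c_1e^(-2t) + c_2e^(3t) - c_3e^(-4t), w(t) = c_1e^(-2t) + c_3e^(-4t)

Coefficient matrix A = [[-2, 0, 0], [-12, 3, 7], [2, 0, -4]].
det(A - λI) = 0 gives eigenvalues λ = -2, 3, -4.
For λ=-2: eigenvector (1,1,1).
For λ=3: eigenvector (0,1,0).
For λ=-4: eigenvector (0,-1,1).
General solution: c_1e^(-2t)(1,1,1) + c_2e^(3t)(0,1,0) + c_3e^(-4t)(0,-1,1).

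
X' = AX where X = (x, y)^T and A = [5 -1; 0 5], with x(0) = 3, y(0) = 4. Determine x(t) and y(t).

x(t) = -4te^(5t) + 3e^(5t), y(t) = 4e^(5t)

Coefficient matrix A = [[5, -1], [0, 5]].
Characteristic polynomial det(A - λI) = λ^2 - 10λ + 25 = 0.
Single eigenvalue λ = 5 with algebraic multiplicity 2.
Eigenvector v = (1,0); generalized eigenvector w with (A-λI)w=v is (-1,-1).
General solution: e^(5t)[K_1·v + K_2·(t·v + w)].
Applying x(0)=3, y(0)=4 gives K_1=-1, K_2=-4.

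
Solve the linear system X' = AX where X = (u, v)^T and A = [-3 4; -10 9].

u(t) = C_1e^(3t)sin(2t) - C_1e^(3t)cos(2t) - C_2e^(3t)sin(2t) - C_2e^(3t)cos(2t), v(t) = 2C_1e^(3t)sin(2t) - C_1e^(3t)cos(2t) - C_2e^(3t)sin(2t) - 2C_2e^(3t)cos(2t)

Coefficient matrix A = [[-3, 4], [-10, 9]].
Characteristic polynomial det(A - λI) = λ^2 - 6λ + 13 = 0.
Eigenvalues λ = 3 ± 2i (complex conjugate pair).
For λ=3+2i: an eigenvector is (-1,-1) - i(1,2) = (-1 - i, -1 - 2i).
A real fundamental pair from Re and Im of e^((3+2i)t)v: X_1 = e^(3t)(cos(2t)·(-1,-1) + sin(2t)·(1,2)), X_2 = e^(3t)(sin(2t)·(-1,-1) - cos(2t)·(1,2)).
General solution: C_1X_1 + C_2X_2.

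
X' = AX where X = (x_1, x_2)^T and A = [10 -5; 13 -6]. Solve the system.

Coefficient matrix A = [[10, -5], [13, -6]].
Characteristic polynomial det(A - λI) = λ^2 - 4λ + 5 = 0.
Eigenvalues λ = 2 ± i (complex conjugate pair).
For λ=2+i: an eigenvector is (-1,-2) - i(2,3) = (-1 - 2i, -2 - 3i).
A real fundamental pair from Re and Im of e^((2+i)t)v: X_1 = e^(2t)(cos(t)·(-1,-2) + sin(t)·(2,3)), X_2 = e^(2t)(sin(t)·(-1,-2) - cos(t)·(2,3)).
General solution: c_1X_1 + c_2X_2.

x_1(t) = 2c_1e^(2t)sin(t) - c_1e^(2t)cos(t) - c_2e^(2t)sin(t) - 2c_2e^(2t)cos(t), x_2(t) = 3c_1e^(2t)sin(t) - 2c_1e^(2t)cos(t) - 2c_2e^(2t)sin(t) - 3c_2e^(2t)cos(t)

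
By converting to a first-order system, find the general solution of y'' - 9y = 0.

y(t) = K_1e^(-3t) + K_2e^(3t)

Let x_1 = y, x_2 = y'. Then x_1' = x_2 and x_2' = 9x_1.
A = [[0,1],[9,0]]; det(A-λI) = λ^2 - 9.
Eigenvalues λ = -3, 3 with eigenvectors (1,-3), (1,3).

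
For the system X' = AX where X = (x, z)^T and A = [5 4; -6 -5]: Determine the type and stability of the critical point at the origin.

saddle

A = [[5,4],[-6,-5]]; det(A-λI) = λ^2 - 1.
λ = 1, -1: opposite signs.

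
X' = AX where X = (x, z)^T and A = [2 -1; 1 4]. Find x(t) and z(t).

x(t) = K_1e^(3t) + K_2te^(3t) - 2K_2e^(3t), z(t) = -K_1e^(3t) - K_2te^(3t) + K_2e^(3t)

Coefficient matrix A = [[2, -1], [1, 4]].
Characteristic polynomial det(A - λI) = λ^2 - 6λ + 9 = 0.
Single eigenvalue λ = 3 with algebraic multiplicity 2.
Eigenvector v = (1,-1); generalized eigenvector w with (A-λI)w=v is (-2,1).
General solution: e^(3t)[K_1·v + K_2·(t·v + w)].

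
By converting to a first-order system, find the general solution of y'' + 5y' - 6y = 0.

y(t) = c_1e^(t) + c_2e^(-6t)

Let x_1 = y, x_2 = y'. Then x_1' = x_2 and x_2' = 6x_1 - 5x_2.
A = [[0,1],[6,-5]]; det(A-λI) = λ^2 + 5λ - 6.
Eigenvalues λ = 1, -6 with eigenvectors (1,1), (1,-6).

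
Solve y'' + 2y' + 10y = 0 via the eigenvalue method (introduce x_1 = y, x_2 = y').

y(t) = c_1e^(-t)cos(3t) + c_2e^(-t)sin(3t)

Let x_1 = y, x_2 = y'. Then x_1' = x_2 and x_2' = -10x_1 - 2x_2.
A = [[0,1],[-10,-2]]; det(A-λI) = λ^2 + 2λ + 10.
Eigenvalues λ = -1 ± 3i.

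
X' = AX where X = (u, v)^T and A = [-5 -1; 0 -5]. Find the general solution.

u(t) = -C_1e^(-5t) - C_2te^(-5t) + 3C_2e^(-5t), v(t) = C_2e^(-5t)

Coefficient matrix A = [[-5, -1], [0, -5]].
Characteristic polynomial det(A - λI) = λ^2 + 10λ + 25 = 0.
Single eigenvalue λ = -5 with algebraic multiplicity 2.
Eigenvector v = (-1,0); generalized eigenvector w with (A-λI)w=v is (3,1).
General solution: e^(-5t)[C_1·v + C_2·(t·v + w)].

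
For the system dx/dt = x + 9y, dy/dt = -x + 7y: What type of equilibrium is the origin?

A = [[1,9],[-1,7]]; det(A-λI) = λ^2 - 8λ + 16.
repeated λ = 4 with a single eigenvector.

unstable improper node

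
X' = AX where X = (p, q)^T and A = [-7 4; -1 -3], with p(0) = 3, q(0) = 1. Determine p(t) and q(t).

p(t) = -2te^(-5t) + 3e^(-5t), q(t) = -te^(-5t) + e^(-5t)

Coefficient matrix A = [[-7, 4], [-1, -3]].
Characteristic polynomial det(A - λI) = λ^2 + 10λ + 25 = 0.
Single eigenvalue λ = -5 with algebraic multiplicity 2.
Eigenvector v = (-2,-1); generalized eigenvector w with (A-λI)w=v is (3,1).
General solution: e^(-5t)[C_1·v + C_2·(t·v + w)].
Applying p(0)=3, q(0)=1 gives C_1=0, C_2=1.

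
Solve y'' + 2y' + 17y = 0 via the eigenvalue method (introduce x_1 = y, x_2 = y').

y(t) = K_1e^(-t)cos(4t) + K_2e^(-t)sin(4t)

Let x_1 = y, x_2 = y'. Then x_1' = x_2 and x_2' = -17x_1 - 2x_2.
A = [[0,1],[-17,-2]]; det(A-λI) = λ^2 + 2λ + 17.
Eigenvalues λ = -1 ± 4i.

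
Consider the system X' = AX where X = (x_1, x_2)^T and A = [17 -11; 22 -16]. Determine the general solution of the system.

x_1(t) = c_1e^(6t) - c_2e^(-5t), x_2(t) = c_1e^(6t) - 2c_2e^(-5t)

Coefficient matrix A = [[17, -11], [22, -16]].
Characteristic polynomial det(A - λI) = λ^2 - λ - 30 = 0.
Eigenvalues λ = 6, -5.
For λ=6: (A-λI) row 1 is [11, -11], so an eigenvector is (1, 1).
For λ=-5: (A-λI) row 1 is [22, -11], so an eigenvector is (-1, -2).
General solution: c_1e^(6t)(1,1) + c_2e^(-5t)(-1,-2).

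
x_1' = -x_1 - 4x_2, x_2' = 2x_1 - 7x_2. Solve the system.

x_1(t) = 2K_1e^(-3t) - K_2e^(-5t), x_2(t) = K_1e^(-3t) - K_2e^(-5t)

Coefficient matrix A = [[-1, -4], [2, -7]].
Characteristic polynomial det(A - λI) = λ^2 + 8λ + 15 = 0.
Eigenvalues λ = -3, -5.
For λ=-3: (A-λI) row 1 is [2, -4], so an eigenvector is (2, 1).
For λ=-5: (A-λI) row 1 is [4, -4], so an eigenvector is (-1, -1).
General solution: K_1e^(-3t)(2,1) + K_2e^(-5t)(-1,-1).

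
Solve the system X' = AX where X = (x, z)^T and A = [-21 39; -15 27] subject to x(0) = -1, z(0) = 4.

x(t) = 60e^(3t)sin(3t) - e^(3t)cos(3t), z(t) = 37e^(3t)sin(3t) + 4e^(3t)cos(3t)

Coefficient matrix A = [[-21, 39], [-15, 27]].
Characteristic polynomial det(A - λI) = λ^2 - 6λ + 18 = 0.
Eigenvalues λ = 3 ± 3i (complex conjugate pair).
For λ=3+3i: an eigenvector is (2,1) - i(-3,-2) = (2 + 3i, 1 + 2i).
A real fundamental pair from Re and Im of e^((3+3i)t)v: X_1 = e^(3t)(cos(3t)·(2,1) + sin(3t)·(-3,-2)), X_2 = e^(3t)(sin(3t)·(2,1) - cos(3t)·(-3,-2)).
General solution: C_1X_1 + C_2X_2.
Applying x(0)=-1, z(0)=4 gives C_1=-14, C_2=9.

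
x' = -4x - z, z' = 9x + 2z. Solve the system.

Coefficient matrix A = [[-4, -1], [9, 2]].
Characteristic polynomial det(A - λI) = λ^2 + 2λ + 1 = 0.
Single eigenvalue λ = -1 with algebraic multiplicity 2.
Eigenvector v = (-1,3); generalized eigenvector w with (A-λI)w=v is (1,-2).
General solution: e^(-t)[C_1·v + C_2·(t·v + w)].

x(t) = -C_1e^(-t) - C_2te^(-t) + C_2e^(-t), z(t) = 3C_1e^(-t) + 3C_2te^(-t) - 2C_2e^(-t)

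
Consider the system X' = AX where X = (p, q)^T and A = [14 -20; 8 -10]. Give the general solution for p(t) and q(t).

p(t) = c_1e^(2t)sin(4t) + 2c_1e^(2t)cos(4t) + 2c_2e^(2t)sin(4t) - c_2e^(2t)cos(4t), q(t) = c_1e^(2t)sin(4t) + c_1e^(2t)cos(4t) + c_2e^(2t)sin(4t) - c_2e^(2t)cos(4t)

Coefficient matrix A = [[14, -20], [8, -10]].
Characteristic polynomial det(A - λI) = λ^2 - 4λ + 20 = 0.
Eigenvalues λ = 2 ± 4i (complex conjugate pair).
For λ=2+4i: an eigenvector is (2,1) - i(1,1) = (2 - i, 1 - i).
A real fundamental pair from Re and Im of e^((2+4i)t)v: X_1 = e^(2t)(cos(4t)·(2,1) + sin(4t)·(1,1)), X_2 = e^(2t)(sin(4t)·(2,1) - cos(4t)·(1,1)).
General solution: c_1X_1 + c_2X_2.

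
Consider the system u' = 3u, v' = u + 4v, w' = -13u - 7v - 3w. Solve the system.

Coefficient matrix A = [[3, 0, 0], [1, 4, 0], [-13, -7, -3]].
det(A - λI) = 0 gives eigenvalues λ = 3, -3, 4.
For λ=3: eigenvector (1,-1,-1).
For λ=-3: eigenvector (0,0,1).
For λ=4: eigenvector (0,1,-1).
General solution: c_1e^(3t)(1,-1,-1) + c_2e^(-3t)(0,0,1) + c_3e^(4t)(0,1,-1).

u(t) = c_1e^(3t), v(t) = -c_1e^(3t) + c_3e^(4t), w(t) = -c_1e^(3t) + c_2e^(-3t) - c_3e^(4t)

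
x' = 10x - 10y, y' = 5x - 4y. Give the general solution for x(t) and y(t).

Coefficient matrix A = [[10, -10], [5, -4]].
Characteristic polynomial det(A - λI) = λ^2 - 6λ + 10 = 0.
Eigenvalues λ = 3 ± i (complex conjugate pair).
For λ=3+i: an eigenvector is (1,1) - i(-3,-2) = (1 + 3i, 1 + 2i).
A real fundamental pair from Re and Im of e^((3+i)t)v: X_1 = e^(3t)(cos(t)·(1,1) + sin(t)·(-3,-2)), X_2 = e^(3t)(sin(t)·(1,1) - cos(t)·(-3,-2)).
General solution: K_1X_1 + K_2X_2.

x(t) = -3K_1e^(3t)sin(t) + K_1e^(3t)cos(t) + K_2e^(3t)sin(t) + 3K_2e^(3t)cos(t), y(t) = -2K_1e^(3t)sin(t) + K_1e^(3t)cos(t) + K_2e^(3t)sin(t) + 2K_2e^(3t)cos(t)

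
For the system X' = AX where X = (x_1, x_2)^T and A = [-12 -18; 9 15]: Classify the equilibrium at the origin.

A = [[-12,-18],[9,15]]; det(A-λI) = λ^2 - 3λ - 18.
λ = 6, -3: opposite signs.

saddle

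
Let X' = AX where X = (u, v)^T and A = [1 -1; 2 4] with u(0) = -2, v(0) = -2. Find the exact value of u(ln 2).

8

A = [[1,-1],[2,4]]; eigenvalues λ = 2, 3.
Eigenvectors: (-1,1) for λ=2, (-1,2) for λ=3.
From the initial condition, c_1 = 6, c_2 = -4.
u(ln 2) = (6)(2^2)(-1) + (-4)(2^3)(-1) = 8.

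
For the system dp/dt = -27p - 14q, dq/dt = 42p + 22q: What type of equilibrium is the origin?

saddle

A = [[-27,-14],[42,22]]; det(A-λI) = λ^2 + 5λ - 6.
λ = -6, 1: opposite signs.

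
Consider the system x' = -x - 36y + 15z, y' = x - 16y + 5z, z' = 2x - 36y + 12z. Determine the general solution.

Coefficient matrix A = [[-1, -36, 15], [1, -16, 5], [2, -36, 12]].
det(A - λI) = 0 gives eigenvalues λ = -3, -4, 2.
For λ=-3: eigenvector (3,1,2).
For λ=-4: eigenvector (2,1,2).
For λ=2: eigenvector (3,1,3).
General solution: C_1e^(-3t)(3,1,2) + C_2e^(-4t)(2,1,2) + C_3e^(2t)(3,1,3).

x(t) = 3C_1e^(-3t) + 2C_2e^(-4t) + 3C_3e^(2t), y(t) = C_1e^(-3t) + C_2e^(-4t) + C_3e^(2t), z(t) = 2C_1e^(-3t) + 2C_2e^(-4t) + 3C_3e^(2t)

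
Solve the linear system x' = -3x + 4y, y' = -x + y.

x(t) = -2C_1e^(-t) - 2C_2te^(-t) - 3C_2e^(-t), y(t) = -C_1e^(-t) - C_2te^(-t) - 2C_2e^(-t)

Coefficient matrix A = [[-3, 4], [-1, 1]].
Characteristic polynomial det(A - λI) = λ^2 + 2λ + 1 = 0.
Single eigenvalue λ = -1 with algebraic multiplicity 2.
Eigenvector v = (-2,-1); generalized eigenvector w with (A-λI)w=v is (-3,-2).
General solution: e^(-t)[C_1·v + C_2·(t·v + w)].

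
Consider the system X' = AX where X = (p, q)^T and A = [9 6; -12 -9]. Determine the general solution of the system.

Coefficient matrix A = [[9, 6], [-12, -9]].
Characteristic polynomial det(A - λI) = λ^2 - 9 = 0.
Eigenvalues λ = -3, 3.
For λ=-3: (A-λI) row 1 is [12, 6], so an eigenvector is (-1, 2).
For λ=3: (A-λI) row 1 is [6, 6], so an eigenvector is (-1, 1).
General solution: C_1e^(-3t)(-1,2) + C_2e^(3t)(-1,1).

p(t) = -C_1e^(-3t) - C_2e^(3t), q(t) = 2C_1e^(-3t) + C_2e^(3t)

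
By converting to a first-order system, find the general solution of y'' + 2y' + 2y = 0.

Let x_1 = y, x_2 = y'. Then x_1' = x_2 and x_2' = -2x_1 - 2x_2.
A = [[0,1],[-2,-2]]; det(A-λI) = λ^2 + 2λ + 2.
Eigenvalues λ = -1 ± i.

y(t) = c_1e^(-t)cos(t) + c_2e^(-t)sin(t)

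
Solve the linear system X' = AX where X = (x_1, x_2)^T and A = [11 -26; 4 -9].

x_1(t) = 3K_1e^(t)sin(2t) - 2K_1e^(t)cos(2t) - 2K_2e^(t)sin(2t) - 3K_2e^(t)cos(2t), x_2(t) = K_1e^(t)sin(2t) - K_1e^(t)cos(2t) - K_2e^(t)sin(2t) - K_2e^(t)cos(2t)

Coefficient matrix A = [[11, -26], [4, -9]].
Characteristic polynomial det(A - λI) = λ^2 - 2λ + 5 = 0.
Eigenvalues λ = 1 ± 2i (complex conjugate pair).
For λ=1+2i: an eigenvector is (-2,-1) - i(3,1) = (-2 - 3i, -1 - i).
A real fundamental pair from Re and Im of e^((1+2i)t)v: X_1 = e^(t)(cos(2t)·(-2,-1) + sin(2t)·(3,1)), X_2 = e^(t)(sin(2t)·(-2,-1) - cos(2t)·(3,1)).
General solution: K_1X_1 + K_2X_2.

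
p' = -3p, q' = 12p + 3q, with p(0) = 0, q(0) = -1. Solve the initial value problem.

p(t) = 0, q(t) = -e^(3t)

Coefficient matrix A = [[-3, 0], [12, 3]].
Characteristic polynomial det(A - λI) = λ^2 - 9 = 0.
Eigenvalues λ = -3, 3.
For λ=-3: (A-λI) row 2 is [12, 6], so an eigenvector is (-1, 2).
For λ=3: (A-λI) row 1 is [-6, 0], so an eigenvector is (0, 1).
General solution: K_1e^(-3t)(-1,2) + K_2e^(3t)(0,1).
Applying p(0)=0, q(0)=-1 gives K_1=0, K_2=-1.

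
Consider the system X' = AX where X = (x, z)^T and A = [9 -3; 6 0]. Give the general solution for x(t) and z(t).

x(t) = -K_1e^(6t) - K_2e^(3t), z(t) = -K_1e^(6t) - 2K_2e^(3t)

Coefficient matrix A = [[9, -3], [6, 0]].
Characteristic polynomial det(A - λI) = λ^2 - 9λ + 18 = 0.
Eigenvalues λ = 6, 3.
For λ=6: (A-λI) row 1 is [3, -3], so an eigenvector is (-1, -1).
For λ=3: (A-λI) row 1 is [6, -3], so an eigenvector is (-1, -2).
General solution: K_1e^(6t)(-1,-1) + K_2e^(3t)(-1,-2).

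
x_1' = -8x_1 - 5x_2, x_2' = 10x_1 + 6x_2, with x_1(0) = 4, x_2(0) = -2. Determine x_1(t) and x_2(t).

Coefficient matrix A = [[-8, -5], [10, 6]].
Characteristic polynomial det(A - λI) = λ^2 + 2λ + 2 = 0.
Eigenvalues λ = -1 ± i (complex conjugate pair).
For λ=-1+i: an eigenvector is (-2,3) - i(-1,1) = (-2 + i, 3 - i).
A real fundamental pair from Re and Im of e^((-1+i)t)v: X_1 = e^(-t)(cos(t)·(-2,3) + sin(t)·(-1,1)), X_2 = e^(-t)(sin(t)·(-2,3) - cos(t)·(-1,1)).
General solution: K_1X_1 + K_2X_2.
Applying x_1(0)=4, x_2(0)=-2 gives K_1=2, K_2=8.

x_1(t) = -18e^(-t)sin(t) + 4e^(-t)cos(t), x_2(t) = 26e^(-t)sin(t) - 2e^(-t)cos(t)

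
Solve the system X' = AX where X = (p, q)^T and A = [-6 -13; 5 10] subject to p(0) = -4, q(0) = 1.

Coefficient matrix A = [[-6, -13], [5, 10]].
Characteristic polynomial det(A - λI) = λ^2 - 4λ + 5 = 0.
Eigenvalues λ = 2 ± i (complex conjugate pair).
For λ=2+i: an eigenvector is (3,-2) - i(2,-1) = (3 - 2i, -2 + i).
A real fundamental pair from Re and Im of e^((2+i)t)v: X_1 = e^(2t)(cos(t)·(3,-2) + sin(t)·(2,-1)), X_2 = e^(2t)(sin(t)·(3,-2) - cos(t)·(2,-1)).
General solution: C_1X_1 + C_2X_2.
Applying p(0)=-4, q(0)=1 gives C_1=2, C_2=5.

p(t) = 19e^(2t)sin(t) - 4e^(2t)cos(t), q(t) = -12e^(2t)sin(t) + e^(2t)cos(t)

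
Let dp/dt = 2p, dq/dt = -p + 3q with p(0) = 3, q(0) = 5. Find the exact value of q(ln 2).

28

A = [[2,0],[-1,3]]; eigenvalues λ = 3, 2.
Eigenvectors: (0,-1) for λ=3, (1,1) for λ=2.
From the initial condition, c_1 = -2, c_2 = 3.
q(ln 2) = (-2)(2^3)(-1) + (3)(2^2)(1) = 28.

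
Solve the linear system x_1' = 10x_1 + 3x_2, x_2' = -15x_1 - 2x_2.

Coefficient matrix A = [[10, 3], [-15, -2]].
Characteristic polynomial det(A - λI) = λ^2 - 8λ + 25 = 0.
Eigenvalues λ = 4 ± 3i (complex conjugate pair).
For λ=4+3i: an eigenvector is (1,-2) - i(0,-1) = (1, -2 + i).
A real fundamental pair from Re and Im of e^((4+3i)t)v: X_1 = e^(4t)(cos(3t)·(1,-2) + sin(3t)·(0,-1)), X_2 = e^(4t)(sin(3t)·(1,-2) - cos(3t)·(0,-1)).
General solution: K_1X_1 + K_2X_2.

x_1(t) = K_1e^(4t)cos(3t) + K_2e^(4t)sin(3t), x_2(t) = -K_1e^(4t)sin(3t) - 2K_1e^(4t)cos(3t) - 2K_2e^(4t)sin(3t) + K_2e^(4t)cos(3t)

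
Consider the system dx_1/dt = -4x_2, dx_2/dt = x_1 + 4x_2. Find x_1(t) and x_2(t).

x_1(t) = -2c_1e^(2t) - 2c_2te^(2t) - 3c_2e^(2t), x_2(t) = c_1e^(2t) + c_2te^(2t) + 2c_2e^(2t)

Coefficient matrix A = [[0, -4], [1, 4]].
Characteristic polynomial det(A - λI) = λ^2 - 4λ + 4 = 0.
Single eigenvalue λ = 2 with algebraic multiplicity 2.
Eigenvector v = (-2,1); generalized eigenvector w with (A-λI)w=v is (-3,2).
General solution: e^(2t)[c_1·v + c_2·(t·v + w)].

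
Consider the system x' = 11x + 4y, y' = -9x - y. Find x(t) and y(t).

x(t) = 2C_1e^(5t) + 2C_2te^(5t) + C_2e^(5t), y(t) = -3C_1e^(5t) - 3C_2te^(5t) - C_2e^(5t)

Coefficient matrix A = [[11, 4], [-9, -1]].
Characteristic polynomial det(A - λI) = λ^2 - 10λ + 25 = 0.
Single eigenvalue λ = 5 with algebraic multiplicity 2.
Eigenvector v = (2,-3); generalized eigenvector w with (A-λI)w=v is (1,-1).
General solution: e^(5t)[C_1·v + C_2·(t·v + w)].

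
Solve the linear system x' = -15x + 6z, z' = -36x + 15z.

x(t) = -C_1e^(-3t) - C_2e^(3t), z(t) = -2C_1e^(-3t) - 3C_2e^(3t)

Coefficient matrix A = [[-15, 6], [-36, 15]].
Characteristic polynomial det(A - λI) = λ^2 - 9 = 0.
Eigenvalues λ = -3, 3.
For λ=-3: (A-λI) row 1 is [-12, 6], so an eigenvector is (-1, -2).
For λ=3: (A-λI) row 1 is [-18, 6], so an eigenvector is (-1, -3).
General solution: C_1e^(-3t)(-1,-2) + C_2e^(3t)(-1,-3).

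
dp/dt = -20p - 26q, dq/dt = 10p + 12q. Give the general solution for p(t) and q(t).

p(t) = 2K_1e^(-4t)sin(2t) + 3K_1e^(-4t)cos(2t) + 3K_2e^(-4t)sin(2t) - 2K_2e^(-4t)cos(2t), q(t) = -K_1e^(-4t)sin(2t) - 2K_1e^(-4t)cos(2t) - 2K_2e^(-4t)sin(2t) + K_2e^(-4t)cos(2t)

Coefficient matrix A = [[-20, -26], [10, 12]].
Characteristic polynomial det(A - λI) = λ^2 + 8λ + 20 = 0.
Eigenvalues λ = -4 ± 2i (complex conjugate pair).
For λ=-4+2i: an eigenvector is (3,-2) - i(2,-1) = (3 - 2i, -2 + i).
A real fundamental pair from Re and Im of e^((-4+2i)t)v: X_1 = e^(-4t)(cos(2t)·(3,-2) + sin(2t)·(2,-1)), X_2 = e^(-4t)(sin(2t)·(3,-2) - cos(2t)·(2,-1)).
General solution: K_1X_1 + K_2X_2.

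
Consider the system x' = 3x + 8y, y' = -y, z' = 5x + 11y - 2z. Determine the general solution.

x(t) = C_1e^(3t) - 2C_3e^(-t), y(t) = C_3e^(-t), z(t) = C_1e^(3t) + C_2e^(-2t) + C_3e^(-t)

Coefficient matrix A = [[3, 8, 0], [0, -1, 0], [5, 11, -2]].
det(A - λI) = 0 gives eigenvalues λ = 3, -2, -1.
For λ=3: eigenvector (1,0,1).
For λ=-2: eigenvector (0,0,1).
For λ=-1: eigenvector (-2,1,1).
General solution: C_1e^(3t)(1,0,1) + C_2e^(-2t)(0,0,1) + C_3e^(-t)(-2,1,1).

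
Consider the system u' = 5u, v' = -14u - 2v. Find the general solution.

Coefficient matrix A = [[5, 0], [-14, -2]].
Characteristic polynomial det(A - λI) = λ^2 - 3λ - 10 = 0.
Eigenvalues λ = 5, -2.
For λ=5: (A-λI) row 2 is [-14, -7], so an eigenvector is (-1, 2).
For λ=-2: (A-λI) row 1 is [7, 0], so an eigenvector is (0, 1).
General solution: C_1e^(5t)(-1,2) + C_2e^(-2t)(0,1).

u(t) = -C_1e^(5t), v(t) = 2C_1e^(5t) + C_2e^(-2t)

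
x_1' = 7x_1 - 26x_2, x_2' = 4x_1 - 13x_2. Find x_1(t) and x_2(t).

x_1(t) = -3C_1e^(-3t)sin(2t) + 2C_1e^(-3t)cos(2t) + 2C_2e^(-3t)sin(2t) + 3C_2e^(-3t)cos(2t), x_2(t) = -C_1e^(-3t)sin(2t) + C_1e^(-3t)cos(2t) + C_2e^(-3t)sin(2t) + C_2e^(-3t)cos(2t)

Coefficient matrix A = [[7, -26], [4, -13]].
Characteristic polynomial det(A - λI) = λ^2 + 6λ + 13 = 0.
Eigenvalues λ = -3 ± 2i (complex conjugate pair).
For λ=-3+2i: an eigenvector is (2,1) - i(-3,-1) = (2 + 3i, 1 + i).
A real fundamental pair from Re and Im of e^((-3+2i)t)v: X_1 = e^(-3t)(cos(2t)·(2,1) + sin(2t)·(-3,-1)), X_2 = e^(-3t)(sin(2t)·(2,1) - cos(2t)·(-3,-1)).
General solution: C_1X_1 + C_2X_2.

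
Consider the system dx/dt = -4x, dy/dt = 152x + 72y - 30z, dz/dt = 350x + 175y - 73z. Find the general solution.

x(t) = K_1e^(-4t), y(t) = -2K_1e^(-4t) + 3K_2e^(2t) + 2K_3e^(-3t), z(t) = 7K_2e^(2t) + 5K_3e^(-3t)

Coefficient matrix A = [[-4, 0, 0], [152, 72, -30], [350, 175, -73]].
det(A - λI) = 0 gives eigenvalues λ = -4, 2, -3.
For λ=-4: eigenvector (1,-2,0).
For λ=2: eigenvector (0,3,7).
For λ=-3: eigenvector (0,2,5).
General solution: K_1e^(-4t)(1,-2,0) + K_2e^(2t)(0,3,7) + K_3e^(-3t)(0,2,5).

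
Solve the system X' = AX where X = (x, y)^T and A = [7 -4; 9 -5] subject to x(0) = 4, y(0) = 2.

x(t) = 16te^(t) + 4e^(t), y(t) = 24te^(t) + 2e^(t)

Coefficient matrix A = [[7, -4], [9, -5]].
Characteristic polynomial det(A - λI) = λ^2 - 2λ + 1 = 0.
Single eigenvalue λ = 1 with algebraic multiplicity 2.
Eigenvector v = (2,3); generalized eigenvector w with (A-λI)w=v is (-1,-2).
General solution: e^(t)[C_1·v + C_2·(t·v + w)].
Applying x(0)=4, y(0)=2 gives C_1=6, C_2=8.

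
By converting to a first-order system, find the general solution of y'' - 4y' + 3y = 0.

y(t) = c_1e^(3t) + c_2e^(t)

Let x_1 = y, x_2 = y'. Then x_1' = x_2 and x_2' = -3x_1 + 4x_2.
A = [[0,1],[-3,4]]; det(A-λI) = λ^2 - 4λ + 3.
Eigenvalues λ = 3, 1 with eigenvectors (1,3), (1,1).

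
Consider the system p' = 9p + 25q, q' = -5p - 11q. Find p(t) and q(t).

p(t) = -2C_1e^(-t)sin(5t) - C_1e^(-t)cos(5t) - C_2e^(-t)sin(5t) + 2C_2e^(-t)cos(5t), q(t) = C_1e^(-t)sin(5t) - C_2e^(-t)cos(5t)

Coefficient matrix A = [[9, 25], [-5, -11]].
Characteristic polynomial det(A - λI) = λ^2 + 2λ + 26 = 0.
Eigenvalues λ = -1 ± 5i (complex conjugate pair).
For λ=-1+5i: an eigenvector is (-1,0) - i(-2,1) = (-1 + 2i, 0 - i).
A real fundamental pair from Re and Im of e^((-1+5i)t)v: X_1 = e^(-t)(cos(5t)·(-1,0) + sin(5t)·(-2,1)), X_2 = e^(-t)(sin(5t)·(-1,0) - cos(5t)·(-2,1)).
General solution: C_1X_1 + C_2X_2.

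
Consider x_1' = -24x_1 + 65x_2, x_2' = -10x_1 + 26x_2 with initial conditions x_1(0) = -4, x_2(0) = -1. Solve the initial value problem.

x_1(t) = 7e^(t)sin(5t) - 4e^(t)cos(5t), x_2(t) = 3e^(t)sin(5t) - e^(t)cos(5t)

Coefficient matrix A = [[-24, 65], [-10, 26]].
Characteristic polynomial det(A - λI) = λ^2 - 2λ + 26 = 0.
Eigenvalues λ = 1 ± 5i (complex conjugate pair).
For λ=1+5i: an eigenvector is (2,1) - i(3,1) = (2 - 3i, 1 - i).
A real fundamental pair from Re and Im of e^((1+5i)t)v: X_1 = e^(t)(cos(5t)·(2,1) + sin(5t)·(3,1)), X_2 = e^(t)(sin(5t)·(2,1) - cos(5t)·(3,1)).
General solution: K_1X_1 + K_2X_2.
Applying x_1(0)=-4, x_2(0)=-1 gives K_1=1, K_2=2.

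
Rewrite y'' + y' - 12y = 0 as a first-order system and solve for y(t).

Let x_1 = y, x_2 = y'. Then x_1' = x_2 and x_2' = 12x_1 - x_2.
A = [[0,1],[12,-1]]; det(A-λI) = λ^2 + λ - 12.
Eigenvalues λ = -4, 3 with eigenvectors (1,-4), (1,3).

y(t) = K_1e^(-4t) + K_2e^(3t)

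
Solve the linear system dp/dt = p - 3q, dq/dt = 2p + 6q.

Coefficient matrix A = [[1, -3], [2, 6]].
Characteristic polynomial det(A - λI) = λ^2 - 7λ + 12 = 0.
Eigenvalues λ = 4, 3.
For λ=4: (A-λI) row 1 is [-3, -3], so an eigenvector is (-1, 1).
For λ=3: (A-λI) row 1 is [-2, -3], so an eigenvector is (-3, 2).
General solution: K_1e^(4t)(-1,1) + K_2e^(3t)(-3,2).

p(t) = -K_1e^(4t) - 3K_2e^(3t), q(t) = K_1e^(4t) + 2K_2e^(3t)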